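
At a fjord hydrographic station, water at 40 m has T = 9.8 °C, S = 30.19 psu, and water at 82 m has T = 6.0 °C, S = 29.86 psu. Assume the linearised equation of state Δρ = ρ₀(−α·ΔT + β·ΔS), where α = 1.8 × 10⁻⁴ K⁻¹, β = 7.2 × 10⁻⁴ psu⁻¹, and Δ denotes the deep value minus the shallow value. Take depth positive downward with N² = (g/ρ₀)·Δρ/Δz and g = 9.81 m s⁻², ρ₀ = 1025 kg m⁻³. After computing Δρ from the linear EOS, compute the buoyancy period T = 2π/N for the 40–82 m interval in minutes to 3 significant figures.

ΔT = -3.8 K, ΔS = -0.33 psu (deep − shallow).
Δρ/ρ₀ = −αΔT + βΔS = 6.84 × 10⁻⁴ − 2.376 × 10⁻⁴ = 4.464 × 10⁻⁴, so Δρ ≈ 0.4576 kg m⁻³.
N² = (g/ρ₀)·Δρ/Δz = g·(Δρ/ρ₀)/Δz = 9.81 × 4.464 × 10⁻⁴ / 42 = 1.0427 × 10⁻⁴ s⁻².
N = √(1.0427 × 10⁻⁴) = 0.010211 rad s⁻¹ → T = 2π/N = 615.33 s = 10.256 min ≈ 10.3 min.

10.3 min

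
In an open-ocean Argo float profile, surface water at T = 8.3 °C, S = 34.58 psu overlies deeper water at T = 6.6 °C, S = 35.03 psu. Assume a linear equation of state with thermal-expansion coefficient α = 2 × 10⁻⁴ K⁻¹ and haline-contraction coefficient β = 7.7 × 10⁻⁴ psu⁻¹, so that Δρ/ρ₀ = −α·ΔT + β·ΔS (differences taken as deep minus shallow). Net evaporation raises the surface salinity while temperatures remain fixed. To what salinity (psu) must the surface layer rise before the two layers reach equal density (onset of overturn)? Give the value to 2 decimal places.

35.47 psu

Neutral buoyancy requires −α(T_deep − T_surf) + β(S_deep − S_surf′) = 0.
S_surf′ = S_deep − (α/β)·ΔT = 35.03 − (2 × 10⁻⁴/7.7 × 10⁻⁴)·(-1.7) = 35.4716 psu.
Increase required: 35.4716 − 34.58 = 0.8916 psu.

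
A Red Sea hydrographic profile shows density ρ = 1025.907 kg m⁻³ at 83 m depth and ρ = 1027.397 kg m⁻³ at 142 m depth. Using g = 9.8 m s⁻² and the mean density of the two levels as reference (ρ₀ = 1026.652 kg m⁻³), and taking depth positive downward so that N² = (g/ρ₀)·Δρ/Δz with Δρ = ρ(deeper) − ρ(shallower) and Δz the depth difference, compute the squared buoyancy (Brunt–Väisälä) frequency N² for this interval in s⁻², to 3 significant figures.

Δρ = 1027.397 − 1025.907 = 1.490 kg m⁻³ over Δz = 142 − 83 = 59 m.
N² = (9.8/1026.652) × (1.490/59) = 2.4107 × 10⁻⁴ s⁻² ≈ 2.41 × 10⁻⁴ s⁻².

2.41 × 10⁻⁴ s⁻²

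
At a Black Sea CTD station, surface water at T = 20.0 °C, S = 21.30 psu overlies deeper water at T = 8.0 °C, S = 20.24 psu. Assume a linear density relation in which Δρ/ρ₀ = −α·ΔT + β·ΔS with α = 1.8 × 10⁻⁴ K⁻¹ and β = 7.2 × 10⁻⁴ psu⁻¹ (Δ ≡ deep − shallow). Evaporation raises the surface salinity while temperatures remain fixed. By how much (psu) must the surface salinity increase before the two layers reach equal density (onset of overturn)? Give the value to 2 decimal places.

1.94 psu

Neutral buoyancy requires −α(T_deep − T_surf) + β(S_deep − S_surf′) = 0.
S_surf′ = S_deep − (α/β)·ΔT = 20.24 − (1.8 × 10⁻⁴/7.2 × 10⁻⁴)·(-12.0) = 23.2400 psu.
Increase required: 23.2400 − 21.30 = 1.9400 psu.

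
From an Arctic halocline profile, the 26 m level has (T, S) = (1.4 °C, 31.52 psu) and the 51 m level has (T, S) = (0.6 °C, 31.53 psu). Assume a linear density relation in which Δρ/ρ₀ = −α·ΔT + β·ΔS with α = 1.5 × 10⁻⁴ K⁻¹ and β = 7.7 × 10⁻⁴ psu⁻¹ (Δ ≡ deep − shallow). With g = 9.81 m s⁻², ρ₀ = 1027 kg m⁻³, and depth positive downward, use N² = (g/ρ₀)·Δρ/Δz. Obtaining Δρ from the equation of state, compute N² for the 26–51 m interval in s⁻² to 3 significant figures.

5.01 × 10⁻⁵ s⁻²

ΔT = -0.8 K, ΔS = +0.01 psu (deep − shallow).
Δρ/ρ₀ = −αΔT + βΔS = 1.20 × 10⁻⁴ + 7.70 × 10⁻⁶ = 1.277 × 10⁻⁴, so Δρ ≈ 0.1311 kg m⁻³.
N² = (g/ρ₀)·Δρ/Δz = g·(Δρ/ρ₀)/Δz = 9.81 × 1.277 × 10⁻⁴ / 25 = 5.0109 × 10⁻⁵ s⁻² ≈ 5.01 × 10⁻⁵ s⁻².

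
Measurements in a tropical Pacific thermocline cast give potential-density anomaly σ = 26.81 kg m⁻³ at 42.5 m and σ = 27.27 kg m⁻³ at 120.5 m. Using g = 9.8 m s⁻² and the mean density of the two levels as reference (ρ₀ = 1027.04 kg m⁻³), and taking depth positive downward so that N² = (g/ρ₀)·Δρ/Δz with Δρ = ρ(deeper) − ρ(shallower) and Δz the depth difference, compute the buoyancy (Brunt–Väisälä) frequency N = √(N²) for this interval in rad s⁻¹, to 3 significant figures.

7.50 × 10⁻³ rad s⁻¹

Δρ = 1027.27 − 1026.81 = 0.46 kg m⁻³ over Δz = 120.5 − 42.5 = 78 m.
N² = (9.8/1027.04) × (0.46/78) = 5.6273 × 10⁻⁵ s⁻².
N = √(5.6273 × 10⁻⁵) = 7.5015 × 10⁻³ rad s⁻¹ ≈ 7.50 × 10⁻³ rad s⁻¹.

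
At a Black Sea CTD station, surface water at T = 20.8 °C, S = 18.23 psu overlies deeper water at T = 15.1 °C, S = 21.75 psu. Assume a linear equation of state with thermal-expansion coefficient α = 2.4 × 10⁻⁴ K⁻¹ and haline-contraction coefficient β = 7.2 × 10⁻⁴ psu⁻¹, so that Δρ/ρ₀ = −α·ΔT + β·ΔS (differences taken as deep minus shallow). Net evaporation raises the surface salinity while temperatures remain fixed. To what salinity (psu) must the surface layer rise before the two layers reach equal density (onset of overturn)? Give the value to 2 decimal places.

Neutral buoyancy requires −α(T_deep − T_surf) + β(S_deep − S_surf′) = 0.
S_surf′ = S_deep − (α/β)·ΔT = 21.75 − (2.4 × 10⁻⁴/7.2 × 10⁻⁴)·(-5.7) = 23.6500 psu.
Increase required: 23.6500 − 18.23 = 5.4200 psu.

23.65 psu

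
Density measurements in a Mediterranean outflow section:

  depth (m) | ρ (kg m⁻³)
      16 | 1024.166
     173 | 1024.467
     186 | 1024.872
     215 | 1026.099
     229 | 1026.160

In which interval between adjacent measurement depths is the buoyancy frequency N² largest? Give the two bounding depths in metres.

Compute the density gradient over each adjacent pair:
  16–173 m: Δρ/Δz = 0.301/157 = 1.9 × 10⁻³ kg m⁻⁴
  173–186 m: Δρ/Δz = 0.405/13 = 0.031 kg m⁻⁴
  186–215 m: Δρ/Δz = 1.227/29 = 0.042 kg m⁻⁴
  215–229 m: Δρ/Δz = 0.061/14 = 4.4 × 10⁻³ kg m⁻⁴
The largest gradient is in the 186–215 m interval — the pycnocline.

186–215 m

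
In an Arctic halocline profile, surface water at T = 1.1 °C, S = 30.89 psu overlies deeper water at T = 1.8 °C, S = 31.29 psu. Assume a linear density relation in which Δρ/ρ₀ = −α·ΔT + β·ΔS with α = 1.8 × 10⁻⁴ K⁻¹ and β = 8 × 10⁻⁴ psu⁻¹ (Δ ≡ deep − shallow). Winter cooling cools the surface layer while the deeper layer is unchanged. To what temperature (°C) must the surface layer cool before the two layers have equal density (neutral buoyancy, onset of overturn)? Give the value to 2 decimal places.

0.02 °C

Neutral buoyancy requires Δρ = 0, i.e. −α(T_deep − T_surf′) + β(S_deep − S_surf) = 0.
T_surf′ = T_deep − (β/α)·ΔS = 1.8 − (8 × 10⁻⁴/1.8 × 10⁻⁴)·(+0.40) = 0.0222 °C.
Cooling required: 1.1 − (0.0222) = 1.0778 °C.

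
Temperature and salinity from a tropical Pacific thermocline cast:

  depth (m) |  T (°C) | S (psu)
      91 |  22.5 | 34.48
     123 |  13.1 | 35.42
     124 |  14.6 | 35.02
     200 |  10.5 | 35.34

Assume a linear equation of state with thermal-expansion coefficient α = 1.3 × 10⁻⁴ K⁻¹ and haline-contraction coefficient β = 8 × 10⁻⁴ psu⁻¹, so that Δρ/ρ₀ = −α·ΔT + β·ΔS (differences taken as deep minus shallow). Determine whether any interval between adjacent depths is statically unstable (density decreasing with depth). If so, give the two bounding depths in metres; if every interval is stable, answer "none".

Evaluate Δρ/ρ₀ = −αΔT + βΔS across each adjacent pair:
  91–123 m: −αΔT+βΔS = −(1.3 × 10⁻⁴)(-9.4)+(8 × 10⁻⁴)(+0.94) = 2.0 × 10⁻³ → stable
  123–124 m: −αΔT+βΔS = −(1.3 × 10⁻⁴)(+1.5)+(8 × 10⁻⁴)(-0.40) = -5.2 × 10⁻⁴ → UNSTABLE
  124–200 m: −αΔT+βΔS = −(1.3 × 10⁻⁴)(-4.1)+(8 × 10⁻⁴)(+0.32) = 7.9 × 10⁻⁴ → stable
The 123–124 m interval has Δρ < 0: lighter water underlies denser water.

123–124 m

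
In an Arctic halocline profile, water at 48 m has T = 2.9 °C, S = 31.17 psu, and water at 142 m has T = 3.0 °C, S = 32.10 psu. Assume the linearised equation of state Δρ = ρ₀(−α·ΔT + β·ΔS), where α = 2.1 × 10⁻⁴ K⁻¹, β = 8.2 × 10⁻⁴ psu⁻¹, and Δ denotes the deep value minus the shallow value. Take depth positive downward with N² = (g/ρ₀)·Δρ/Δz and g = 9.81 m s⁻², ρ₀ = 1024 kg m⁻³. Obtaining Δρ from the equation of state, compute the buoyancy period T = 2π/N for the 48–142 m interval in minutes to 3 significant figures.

11.9 min

ΔT = +0.1 K, ΔS = +0.93 psu (deep − shallow).
Δρ/ρ₀ = −αΔT + βΔS = -2.10 × 10⁻⁵ + 7.626 × 10⁻⁴ = 7.416 × 10⁻⁴, so Δρ ≈ 0.7594 kg m⁻³.
N² = (g/ρ₀)·Δρ/Δz = g·(Δρ/ρ₀)/Δz = 9.81 × 7.416 × 10⁻⁴ / 94 = 7.7395 × 10⁻⁵ s⁻².
N = √(7.7395 × 10⁻⁵) = 8.7974 × 10⁻³ rad s⁻¹ → T = 2π/N = 714.21 s = 11.904 min ≈ 11.9 min.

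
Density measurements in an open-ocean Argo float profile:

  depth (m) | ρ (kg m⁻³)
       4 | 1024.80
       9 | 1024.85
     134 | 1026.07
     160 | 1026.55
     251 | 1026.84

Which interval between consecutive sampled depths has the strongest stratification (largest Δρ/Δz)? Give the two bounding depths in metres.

134–160 m

Compute the density gradient over each adjacent pair:
  4–9 m: Δρ/Δz = 0.05/5 = 0.010 kg m⁻⁴
  9–134 m: Δρ/Δz = 1.22/125 = 9.8 × 10⁻³ kg m⁻⁴
  134–160 m: Δρ/Δz = 0.48/26 = 0.018 kg m⁻⁴
  160–251 m: Δρ/Δz = 0.29/91 = 3.2 × 10⁻³ kg m⁻⁴
The largest gradient is in the 134–160 m interval — the pycnocline.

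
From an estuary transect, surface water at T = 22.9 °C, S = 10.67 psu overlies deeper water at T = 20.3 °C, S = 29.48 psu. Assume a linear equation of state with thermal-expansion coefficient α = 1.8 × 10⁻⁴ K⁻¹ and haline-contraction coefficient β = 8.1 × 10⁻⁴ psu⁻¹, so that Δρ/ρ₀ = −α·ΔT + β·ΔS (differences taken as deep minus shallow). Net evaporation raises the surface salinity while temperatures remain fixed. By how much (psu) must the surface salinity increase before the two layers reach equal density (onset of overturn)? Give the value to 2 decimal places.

19.39 psu

Neutral buoyancy requires −α(T_deep − T_surf) + β(S_deep − S_surf′) = 0.
S_surf′ = S_deep − (α/β)·ΔT = 29.48 − (1.8 × 10⁻⁴/8.1 × 10⁻⁴)·(-2.6) = 30.0578 psu.
Increase required: 30.0578 − 10.67 = 19.3878 psu.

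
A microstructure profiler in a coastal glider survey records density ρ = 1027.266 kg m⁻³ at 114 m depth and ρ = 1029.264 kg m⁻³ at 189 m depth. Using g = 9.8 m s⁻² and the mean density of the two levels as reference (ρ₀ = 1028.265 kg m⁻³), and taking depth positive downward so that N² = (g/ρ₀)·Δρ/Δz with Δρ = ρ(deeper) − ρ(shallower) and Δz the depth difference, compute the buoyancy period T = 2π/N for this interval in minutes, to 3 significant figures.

6.57 min

Δρ = 1029.264 − 1027.266 = 1.998 kg m⁻³ over Δz = 189 − 114 = 75 m.
N² = (9.8/1028.265) × (1.998/75) = 2.5390 × 10⁻⁴ s⁻².
N = √(2.5390 × 10⁻⁴) = 0.015934 rad s⁻¹, so T = 2π/N = 394.33 s = 6.5722 min ≈ 6.57 min.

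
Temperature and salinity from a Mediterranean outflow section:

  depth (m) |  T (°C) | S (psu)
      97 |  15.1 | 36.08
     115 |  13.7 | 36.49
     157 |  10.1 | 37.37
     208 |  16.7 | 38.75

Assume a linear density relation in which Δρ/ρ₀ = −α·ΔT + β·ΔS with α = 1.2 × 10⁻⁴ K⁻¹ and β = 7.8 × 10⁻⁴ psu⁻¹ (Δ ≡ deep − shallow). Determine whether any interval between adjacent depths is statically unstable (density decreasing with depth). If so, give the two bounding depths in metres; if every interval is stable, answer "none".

none

Evaluate Δρ/ρ₀ = −αΔT + βΔS across each adjacent pair:
  97–115 m: −αΔT+βΔS = −(1.2 × 10⁻⁴)(-1.4)+(7.8 × 10⁻⁴)(+0.41) = 4.9 × 10⁻⁴ → stable
  115–157 m: −αΔT+βΔS = −(1.2 × 10⁻⁴)(-3.6)+(7.8 × 10⁻⁴)(+0.88) = 1.1 × 10⁻³ → stable
  157–208 m: −αΔT+βΔS = −(1.2 × 10⁻⁴)(+6.6)+(7.8 × 10⁻⁴)(+1.38) = 2.8 × 10⁻⁴ → stable
Every interval has Δρ > 0: the column is stably stratified throughout.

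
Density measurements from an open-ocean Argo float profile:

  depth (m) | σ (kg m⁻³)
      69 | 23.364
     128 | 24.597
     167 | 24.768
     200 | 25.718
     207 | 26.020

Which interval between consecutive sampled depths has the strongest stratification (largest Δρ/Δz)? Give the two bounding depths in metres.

Compute the density gradient over each adjacent pair:
  69–128 m: Δρ/Δz = 1.233/59 = 0.021 kg m⁻⁴
  128–167 m: Δρ/Δz = 0.171/39 = 4.4 × 10⁻³ kg m⁻⁴
  167–200 m: Δρ/Δz = 0.950/33 = 0.029 kg m⁻⁴
  200–207 m: Δρ/Δz = 0.302/7 = 0.043 kg m⁻⁴
The largest gradient is in the 200–207 m interval — the pycnocline.

200–207 m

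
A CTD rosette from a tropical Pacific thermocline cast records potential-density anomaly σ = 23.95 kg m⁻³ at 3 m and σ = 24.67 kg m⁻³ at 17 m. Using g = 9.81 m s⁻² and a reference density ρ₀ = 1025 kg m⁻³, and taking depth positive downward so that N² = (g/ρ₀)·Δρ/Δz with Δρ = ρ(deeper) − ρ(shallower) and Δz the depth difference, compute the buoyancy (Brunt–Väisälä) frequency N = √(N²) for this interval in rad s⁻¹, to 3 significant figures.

Δρ = 1024.67 − 1023.95 = 0.72 kg m⁻³ over Δz = 17 − 3 = 14 m.
N² = (9.81/1025) × (0.72/14) = 4.9221 × 10⁻⁴ s⁻².
N = √(4.9221 × 10⁻⁴) = 0.022186 rad s⁻¹ ≈ 0.0222 rad s⁻¹.

0.0222 rad s⁻¹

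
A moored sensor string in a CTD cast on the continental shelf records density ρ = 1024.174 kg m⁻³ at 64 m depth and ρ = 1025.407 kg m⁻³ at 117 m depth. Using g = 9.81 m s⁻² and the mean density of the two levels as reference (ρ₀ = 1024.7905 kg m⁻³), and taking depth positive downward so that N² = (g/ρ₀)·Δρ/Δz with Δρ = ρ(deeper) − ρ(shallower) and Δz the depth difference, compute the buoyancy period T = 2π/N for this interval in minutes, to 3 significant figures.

7.02 min

Δρ = 1025.407 − 1024.174 = 1.233 kg m⁻³ over Δz = 117 − 64 = 53 m.
N² = (9.81/1024.7905) × (1.233/53) = 2.2270 × 10⁻⁴ s⁻².
N = √(2.2270 × 10⁻⁴) = 0.014923 rad s⁻¹, so T = 2π/N = 421.04 s = 7.0173 min ≈ 7.02 min.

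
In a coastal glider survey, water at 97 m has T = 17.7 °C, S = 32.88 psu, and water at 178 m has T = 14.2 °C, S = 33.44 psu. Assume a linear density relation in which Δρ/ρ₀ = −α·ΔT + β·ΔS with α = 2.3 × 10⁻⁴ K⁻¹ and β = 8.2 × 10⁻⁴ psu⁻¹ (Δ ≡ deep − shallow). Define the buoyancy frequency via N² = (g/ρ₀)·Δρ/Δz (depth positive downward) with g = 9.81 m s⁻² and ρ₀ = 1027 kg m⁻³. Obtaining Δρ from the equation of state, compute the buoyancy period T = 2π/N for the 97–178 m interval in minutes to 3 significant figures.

8.46 min

ΔT = -3.5 K, ΔS = +0.56 psu (deep − shallow).
Δρ/ρ₀ = −αΔT + βΔS = 8.05 × 10⁻⁴ + 4.592 × 10⁻⁴ = 1.2642 × 10⁻³, so Δρ ≈ 1.298 kg m⁻³.
N² = (g/ρ₀)·Δρ/Δz = g·(Δρ/ρ₀)/Δz = 9.81 × 1.2642 × 10⁻³ / 81 = 1.5311 × 10⁻⁴ s⁻².
N = √(1.5311 × 10⁻⁴) = 0.012374 rad s⁻¹ → T = 2π/N = 507.77 s = 8.4628 min ≈ 8.46 min.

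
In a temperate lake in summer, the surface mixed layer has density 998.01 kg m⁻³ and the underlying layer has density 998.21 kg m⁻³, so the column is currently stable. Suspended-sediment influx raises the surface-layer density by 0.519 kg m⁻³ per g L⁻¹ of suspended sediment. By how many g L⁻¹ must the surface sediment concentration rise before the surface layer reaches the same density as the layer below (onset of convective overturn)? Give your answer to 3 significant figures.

Density deficit of the surface layer: 998.21 − 998.01 = 0.2 kg m⁻³.
Required change = 0.2 / 0.519 = 0.385 g L⁻¹.

0.385 g L⁻¹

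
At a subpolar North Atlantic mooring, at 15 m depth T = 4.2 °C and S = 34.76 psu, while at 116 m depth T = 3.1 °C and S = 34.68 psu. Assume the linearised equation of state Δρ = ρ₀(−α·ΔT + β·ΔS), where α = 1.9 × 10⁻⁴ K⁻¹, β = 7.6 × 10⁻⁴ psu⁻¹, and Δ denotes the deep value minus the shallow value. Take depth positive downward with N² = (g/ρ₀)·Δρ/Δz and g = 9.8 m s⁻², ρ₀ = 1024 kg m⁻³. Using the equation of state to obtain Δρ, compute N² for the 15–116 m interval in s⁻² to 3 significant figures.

ΔT = -1.1 K, ΔS = -0.08 psu (deep − shallow).
Δρ/ρ₀ = −αΔT + βΔS = 2.09 × 10⁻⁴ − 6.08 × 10⁻⁵ = 1.482 × 10⁻⁴, so Δρ ≈ 0.1518 kg m⁻³.
N² = (g/ρ₀)·Δρ/Δz = g·(Δρ/ρ₀)/Δz = 9.8 × 1.482 × 10⁻⁴ / 101 = 1.4380 × 10⁻⁵ s⁻² ≈ 1.44 × 10⁻⁵ s⁻².

1.44 × 10⁻⁵ s⁻²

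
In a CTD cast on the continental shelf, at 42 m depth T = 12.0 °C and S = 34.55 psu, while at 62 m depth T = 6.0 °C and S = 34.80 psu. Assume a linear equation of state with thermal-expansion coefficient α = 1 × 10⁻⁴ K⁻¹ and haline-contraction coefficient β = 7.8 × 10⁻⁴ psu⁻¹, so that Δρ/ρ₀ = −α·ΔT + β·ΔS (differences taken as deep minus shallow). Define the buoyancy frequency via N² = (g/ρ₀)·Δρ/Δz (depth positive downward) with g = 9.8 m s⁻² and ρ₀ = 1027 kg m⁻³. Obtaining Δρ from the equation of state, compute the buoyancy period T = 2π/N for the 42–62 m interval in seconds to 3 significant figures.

318 s

ΔT = -6.0 K, ΔS = +0.25 psu (deep − shallow).
Δρ/ρ₀ = −αΔT + βΔS = 6.00 × 10⁻⁴ + 1.95 × 10⁻⁴ = 7.95 × 10⁻⁴, so Δρ ≈ 0.8165 kg m⁻³.
N² = (g/ρ₀)·Δρ/Δz = g·(Δρ/ρ₀)/Δz = 9.8 × 7.95 × 10⁻⁴ / 20 = 3.8955 × 10⁻⁴ s⁻².
N = √(3.8955 × 10⁻⁴) = 0.019737 rad s⁻¹ → T = 2π/N = 318.35 s ≈ 318 s.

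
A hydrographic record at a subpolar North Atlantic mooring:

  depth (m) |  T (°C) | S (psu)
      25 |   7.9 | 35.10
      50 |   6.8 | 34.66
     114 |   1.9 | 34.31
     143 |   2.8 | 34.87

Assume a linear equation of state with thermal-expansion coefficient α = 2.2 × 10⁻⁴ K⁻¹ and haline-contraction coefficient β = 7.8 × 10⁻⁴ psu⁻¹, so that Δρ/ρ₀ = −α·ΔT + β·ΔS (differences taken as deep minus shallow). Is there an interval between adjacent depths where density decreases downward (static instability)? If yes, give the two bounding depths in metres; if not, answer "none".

Evaluate Δρ/ρ₀ = −αΔT + βΔS across each adjacent pair:
  25–50 m: −αΔT+βΔS = −(2.2 × 10⁻⁴)(-1.1)+(7.8 × 10⁻⁴)(-0.44) = -1.0 × 10⁻⁴ → UNSTABLE
  50–114 m: −αΔT+βΔS = −(2.2 × 10⁻⁴)(-4.9)+(7.8 × 10⁻⁴)(-0.35) = 8.1 × 10⁻⁴ → stable
  114–143 m: −αΔT+βΔS = −(2.2 × 10⁻⁴)(+0.9)+(7.8 × 10⁻⁴)(+0.56) = 2.4 × 10⁻⁴ → stable
The 25–50 m interval has Δρ < 0: lighter water underlies denser water.

25–50 m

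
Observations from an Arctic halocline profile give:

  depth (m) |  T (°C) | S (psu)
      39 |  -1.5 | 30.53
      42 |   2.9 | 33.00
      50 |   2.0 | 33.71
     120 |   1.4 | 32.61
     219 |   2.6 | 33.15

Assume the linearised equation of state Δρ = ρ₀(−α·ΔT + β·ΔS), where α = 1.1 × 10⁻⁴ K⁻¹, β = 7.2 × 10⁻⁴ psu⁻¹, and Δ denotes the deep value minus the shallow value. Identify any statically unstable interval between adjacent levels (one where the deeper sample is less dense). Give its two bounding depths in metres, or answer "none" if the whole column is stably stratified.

Evaluate Δρ/ρ₀ = −αΔT + βΔS across each adjacent pair:
  39–42 m: −αΔT+βΔS = −(1.1 × 10⁻⁴)(+4.4)+(7.2 × 10⁻⁴)(+2.47) = 1.3 × 10⁻³ → stable
  42–50 m: −αΔT+βΔS = −(1.1 × 10⁻⁴)(-0.9)+(7.2 × 10⁻⁴)(+0.71) = 6.1 × 10⁻⁴ → stable
  50–120 m: −αΔT+βΔS = −(1.1 × 10⁻⁴)(-0.6)+(7.2 × 10⁻⁴)(-1.10) = -7.3 × 10⁻⁴ → UNSTABLE
  120–219 m: −αΔT+βΔS = −(1.1 × 10⁻⁴)(+1.2)+(7.2 × 10⁻⁴)(+0.54) = 2.6 × 10⁻⁴ → stable
The 50–120 m interval has Δρ < 0: lighter water underlies denser water.

50–120 m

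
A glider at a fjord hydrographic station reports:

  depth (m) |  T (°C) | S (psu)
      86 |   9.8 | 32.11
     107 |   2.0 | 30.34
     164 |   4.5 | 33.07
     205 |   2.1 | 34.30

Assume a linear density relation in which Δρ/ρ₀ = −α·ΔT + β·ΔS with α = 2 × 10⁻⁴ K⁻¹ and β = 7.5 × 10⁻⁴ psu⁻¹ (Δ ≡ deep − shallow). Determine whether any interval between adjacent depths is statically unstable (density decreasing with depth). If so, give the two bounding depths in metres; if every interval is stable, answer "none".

Evaluate Δρ/ρ₀ = −αΔT + βΔS across each adjacent pair:
  86–107 m: −αΔT+βΔS = −(2 × 10⁻⁴)(-7.8)+(7.5 × 10⁻⁴)(-1.77) = 2.3 × 10⁻⁴ → stable
  107–164 m: −αΔT+βΔS = −(2 × 10⁻⁴)(+2.5)+(7.5 × 10⁻⁴)(+2.73) = 1.5 × 10⁻³ → stable
  164–205 m: −αΔT+βΔS = −(2 × 10⁻⁴)(-2.4)+(7.5 × 10⁻⁴)(+1.23) = 1.4 × 10⁻³ → stable
Every interval has Δρ > 0: the column is stably stratified throughout.

none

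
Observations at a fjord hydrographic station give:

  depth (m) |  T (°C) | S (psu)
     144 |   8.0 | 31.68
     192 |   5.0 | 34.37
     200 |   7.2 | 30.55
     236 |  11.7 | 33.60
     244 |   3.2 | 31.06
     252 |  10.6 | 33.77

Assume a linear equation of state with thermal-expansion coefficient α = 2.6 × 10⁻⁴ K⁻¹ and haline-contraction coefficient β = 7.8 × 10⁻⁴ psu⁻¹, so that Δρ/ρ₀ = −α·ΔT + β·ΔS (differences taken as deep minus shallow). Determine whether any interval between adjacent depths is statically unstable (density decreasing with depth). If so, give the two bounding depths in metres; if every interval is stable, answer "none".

192–200 m

Evaluate Δρ/ρ₀ = −αΔT + βΔS across each adjacent pair:
  144–192 m: −αΔT+βΔS = −(2.6 × 10⁻⁴)(-3.0)+(7.8 × 10⁻⁴)(+2.69) = 2.9 × 10⁻³ → stable
  192–200 m: −αΔT+βΔS = −(2.6 × 10⁻⁴)(+2.2)+(7.8 × 10⁻⁴)(-3.82) = -3.6 × 10⁻³ → UNSTABLE
  200–236 m: −αΔT+βΔS = −(2.6 × 10⁻⁴)(+4.5)+(7.8 × 10⁻⁴)(+3.05) = 1.2 × 10⁻³ → stable
  236–244 m: −αΔT+βΔS = −(2.6 × 10⁻⁴)(-8.5)+(7.8 × 10⁻⁴)(-2.54) = 2.3 × 10⁻⁴ → stable
  244–252 m: −αΔT+βΔS = −(2.6 × 10⁻⁴)(+7.4)+(7.8 × 10⁻⁴)(+2.71) = 1.9 × 10⁻⁴ → stable
The 192–200 m interval has Δρ < 0: lighter water underlies denser water.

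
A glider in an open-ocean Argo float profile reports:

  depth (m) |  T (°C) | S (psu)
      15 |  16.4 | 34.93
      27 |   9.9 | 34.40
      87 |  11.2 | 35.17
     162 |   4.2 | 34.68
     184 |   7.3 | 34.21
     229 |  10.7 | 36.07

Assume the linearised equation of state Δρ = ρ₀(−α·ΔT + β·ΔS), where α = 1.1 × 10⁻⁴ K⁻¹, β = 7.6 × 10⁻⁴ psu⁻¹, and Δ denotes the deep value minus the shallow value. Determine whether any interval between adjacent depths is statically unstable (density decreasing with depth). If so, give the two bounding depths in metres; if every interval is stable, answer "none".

162–184 m

Evaluate Δρ/ρ₀ = −αΔT + βΔS across each adjacent pair:
  15–27 m: −αΔT+βΔS = −(1.1 × 10⁻⁴)(-6.5)+(7.6 × 10⁻⁴)(-0.53) = 3.1 × 10⁻⁴ → stable
  27–87 m: −αΔT+βΔS = −(1.1 × 10⁻⁴)(+1.3)+(7.6 × 10⁻⁴)(+0.77) = 4.4 × 10⁻⁴ → stable
  87–162 m: −αΔT+βΔS = −(1.1 × 10⁻⁴)(-7.0)+(7.6 × 10⁻⁴)(-0.49) = 4.0 × 10⁻⁴ → stable
  162–184 m: −αΔT+βΔS = −(1.1 × 10⁻⁴)(+3.1)+(7.6 × 10⁻⁴)(-0.47) = -7.0 × 10⁻⁴ → UNSTABLE
  184–229 m: −αΔT+βΔS = −(1.1 × 10⁻⁴)(+3.4)+(7.6 × 10⁻⁴)(+1.86) = 1.0 × 10⁻³ → stable
The 162–184 m interval has Δρ < 0: lighter water underlies denser water.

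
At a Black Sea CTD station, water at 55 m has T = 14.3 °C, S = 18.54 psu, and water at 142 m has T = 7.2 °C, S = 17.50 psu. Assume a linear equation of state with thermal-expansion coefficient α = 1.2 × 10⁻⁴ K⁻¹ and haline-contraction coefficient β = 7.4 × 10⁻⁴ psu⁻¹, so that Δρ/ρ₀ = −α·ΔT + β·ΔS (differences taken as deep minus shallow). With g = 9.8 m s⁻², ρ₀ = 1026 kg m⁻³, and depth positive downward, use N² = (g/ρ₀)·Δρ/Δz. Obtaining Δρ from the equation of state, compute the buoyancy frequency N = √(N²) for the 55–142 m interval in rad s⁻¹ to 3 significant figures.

ΔT = -7.1 K, ΔS = -1.04 psu (deep − shallow).
Δρ/ρ₀ = −αΔT + βΔS = 8.52 × 10⁻⁴ − 7.696 × 10⁻⁴ = 8.24 × 10⁻⁵, so Δρ ≈ 0.08454 kg m⁻³.
N² = (g/ρ₀)·Δρ/Δz = g·(Δρ/ρ₀)/Δz = 9.8 × 8.24 × 10⁻⁵ / 87 = 9.2818 × 10⁻⁶ s⁻².
N = √(9.2818 × 10⁻⁶) = 3.0466 × 10⁻³ rad s⁻¹ ≈ 3.05 × 10⁻³ rad s⁻¹.

3.05 × 10⁻³ rad s⁻¹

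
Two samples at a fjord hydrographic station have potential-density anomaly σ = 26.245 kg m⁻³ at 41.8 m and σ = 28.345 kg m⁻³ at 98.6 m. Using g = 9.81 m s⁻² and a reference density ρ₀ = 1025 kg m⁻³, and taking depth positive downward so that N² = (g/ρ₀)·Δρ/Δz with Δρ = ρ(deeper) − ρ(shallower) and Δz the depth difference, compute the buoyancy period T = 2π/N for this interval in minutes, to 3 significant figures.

5.57 min

Δρ = 1028.345 − 1026.245 = 2.100 kg m⁻³ over Δz = 98.6 − 41.8 = 56.8 m.
N² = (9.81/1025) × (2.100/56.8) = 3.5385 × 10⁻⁴ s⁻².
N = √(3.5385 × 10⁻⁴) = 0.018811 rad s⁻¹, so T = 2π/N = 334.02 s = 5.5670 min ≈ 5.57 min.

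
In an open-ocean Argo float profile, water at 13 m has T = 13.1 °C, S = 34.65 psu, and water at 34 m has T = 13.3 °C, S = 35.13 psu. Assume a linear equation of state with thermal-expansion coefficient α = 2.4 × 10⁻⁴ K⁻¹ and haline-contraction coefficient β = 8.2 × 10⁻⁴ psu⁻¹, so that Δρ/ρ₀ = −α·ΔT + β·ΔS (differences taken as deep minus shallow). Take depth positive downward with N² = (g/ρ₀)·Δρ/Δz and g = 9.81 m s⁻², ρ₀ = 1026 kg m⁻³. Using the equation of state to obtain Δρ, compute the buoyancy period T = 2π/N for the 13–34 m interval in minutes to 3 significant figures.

ΔT = +0.2 K, ΔS = +0.48 psu (deep − shallow).
Δρ/ρ₀ = −αΔT + βΔS = -4.80 × 10⁻⁵ + 3.936 × 10⁻⁴ = 3.456 × 10⁻⁴, so Δρ ≈ 0.3546 kg m⁻³.
N² = (g/ρ₀)·Δρ/Δz = g·(Δρ/ρ₀)/Δz = 9.81 × 3.456 × 10⁻⁴ / 21 = 1.6144 × 10⁻⁴ s⁻².
N = √(1.6144 × 10⁻⁴) = 0.012706 rad s⁻¹ → T = 2π/N = 494.51 s = 8.2418 min ≈ 8.24 min.

8.24 min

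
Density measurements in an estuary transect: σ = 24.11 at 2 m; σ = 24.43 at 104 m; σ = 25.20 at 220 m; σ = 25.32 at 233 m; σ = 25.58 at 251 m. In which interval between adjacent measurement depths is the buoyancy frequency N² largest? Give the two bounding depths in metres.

233–251 m

Compute the density gradient over each adjacent pair:
  2–104 m: Δρ/Δz = 0.32/102 = 3.1 × 10⁻³ kg m⁻⁴
  104–220 m: Δρ/Δz = 0.77/116 = 6.6 × 10⁻³ kg m⁻⁴
  220–233 m: Δρ/Δz = 0.12/13 = 9.2 × 10⁻³ kg m⁻⁴
  233–251 m: Δρ/Δz = 0.26/18 = 0.014 kg m⁻⁴
The largest gradient is in the 233–251 m interval — the pycnocline.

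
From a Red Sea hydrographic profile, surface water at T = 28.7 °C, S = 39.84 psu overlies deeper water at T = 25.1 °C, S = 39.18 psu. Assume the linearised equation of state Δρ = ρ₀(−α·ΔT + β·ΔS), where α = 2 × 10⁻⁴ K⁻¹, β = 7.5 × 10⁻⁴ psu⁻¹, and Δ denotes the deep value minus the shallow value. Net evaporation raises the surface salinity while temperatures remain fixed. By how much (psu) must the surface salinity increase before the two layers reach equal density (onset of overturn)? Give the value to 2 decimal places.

0.30 psu

Neutral buoyancy requires −α(T_deep − T_surf) + β(S_deep − S_surf′) = 0.
S_surf′ = S_deep − (α/β)·ΔT = 39.18 − (2 × 10⁻⁴/7.5 × 10⁻⁴)·(-3.6) = 40.1400 psu.
Increase required: 40.1400 − 39.84 = 0.3000 psu.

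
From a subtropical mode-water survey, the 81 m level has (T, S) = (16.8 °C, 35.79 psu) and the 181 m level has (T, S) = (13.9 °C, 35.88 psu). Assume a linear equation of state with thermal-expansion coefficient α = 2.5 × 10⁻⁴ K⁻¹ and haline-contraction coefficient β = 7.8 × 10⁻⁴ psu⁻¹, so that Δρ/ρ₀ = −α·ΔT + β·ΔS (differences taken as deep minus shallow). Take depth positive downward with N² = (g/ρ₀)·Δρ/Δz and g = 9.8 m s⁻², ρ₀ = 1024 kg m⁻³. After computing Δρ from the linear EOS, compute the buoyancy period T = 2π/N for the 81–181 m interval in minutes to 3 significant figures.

ΔT = -2.9 K, ΔS = +0.09 psu (deep − shallow).
Δρ/ρ₀ = −αΔT + βΔS = 7.25 × 10⁻⁴ + 7.02 × 10⁻⁵ = 7.952 × 10⁻⁴, so Δρ ≈ 0.8143 kg m⁻³.
N² = (g/ρ₀)·Δρ/Δz = g·(Δρ/ρ₀)/Δz = 9.8 × 7.952 × 10⁻⁴ / 100 = 7.7930 × 10⁻⁵ s⁻².
N = √(7.7930 × 10⁻⁵) = 8.8278 × 10⁻³ rad s⁻¹ → T = 2π/N = 711.75 s = 11.863 min ≈ 11.9 min.

11.9 min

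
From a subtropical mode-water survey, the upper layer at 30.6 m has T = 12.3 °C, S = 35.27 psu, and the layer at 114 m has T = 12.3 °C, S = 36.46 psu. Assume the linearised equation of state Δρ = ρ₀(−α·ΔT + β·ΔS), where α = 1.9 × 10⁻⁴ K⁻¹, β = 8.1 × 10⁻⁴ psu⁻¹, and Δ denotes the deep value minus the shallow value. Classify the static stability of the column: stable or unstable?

stable

ΔT = 12.3 − 12.3 = +0.0 K and ΔS = 36.46 − 35.27 = +1.19 psu (deep − shallow).
−αΔT = 0; βΔS = 9.639 × 10⁻⁴; sum Δρ/ρ₀ = 9.639 × 10⁻⁴.
Δρ/ρ₀ > 0, so Δρ > 0: deeper water is denser → statically stable.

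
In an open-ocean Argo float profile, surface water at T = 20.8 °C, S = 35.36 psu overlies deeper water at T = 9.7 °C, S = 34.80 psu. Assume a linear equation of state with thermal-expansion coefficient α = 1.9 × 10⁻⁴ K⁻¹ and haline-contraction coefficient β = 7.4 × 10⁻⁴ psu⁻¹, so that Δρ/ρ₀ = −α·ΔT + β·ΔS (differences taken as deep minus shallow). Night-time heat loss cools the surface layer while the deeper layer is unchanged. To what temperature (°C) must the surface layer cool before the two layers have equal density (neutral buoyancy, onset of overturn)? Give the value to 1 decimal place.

11.9 °C

Neutral buoyancy requires Δρ = 0, i.e. −α(T_deep − T_surf′) + β(S_deep − S_surf) = 0.
T_surf′ = T_deep − (β/α)·ΔS = 9.7 − (7.4 × 10⁻⁴/1.9 × 10⁻⁴)·(-0.56) = 11.881 °C.
Cooling required: 20.8 − (11.881) = 8.919 °C.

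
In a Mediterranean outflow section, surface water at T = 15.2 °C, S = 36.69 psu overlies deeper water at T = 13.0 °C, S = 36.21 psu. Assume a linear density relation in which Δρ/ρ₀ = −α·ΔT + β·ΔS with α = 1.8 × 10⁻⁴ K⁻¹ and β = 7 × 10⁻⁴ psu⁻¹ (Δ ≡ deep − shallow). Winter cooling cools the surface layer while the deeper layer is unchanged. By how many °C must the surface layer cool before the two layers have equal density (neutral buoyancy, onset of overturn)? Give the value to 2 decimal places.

0.33 °C

Neutral buoyancy requires Δρ = 0, i.e. −α(T_deep − T_surf′) + β(S_deep − S_surf) = 0.
T_surf′ = T_deep − (β/α)·ΔS = 13.0 − (7 × 10⁻⁴/1.8 × 10⁻⁴)·(-0.48) = 14.8667 °C.
Cooling required: 15.2 − (14.8667) = 0.3333 °C.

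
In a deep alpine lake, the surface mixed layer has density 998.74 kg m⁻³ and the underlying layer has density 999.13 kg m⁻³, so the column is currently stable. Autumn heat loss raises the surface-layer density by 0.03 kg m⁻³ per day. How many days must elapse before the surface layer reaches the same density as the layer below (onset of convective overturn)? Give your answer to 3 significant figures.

Density deficit of the surface layer: 999.13 − 998.74 = 0.39 kg m⁻³.
Required change = 0.39 / 0.03 = 13.0 days.

13.0 days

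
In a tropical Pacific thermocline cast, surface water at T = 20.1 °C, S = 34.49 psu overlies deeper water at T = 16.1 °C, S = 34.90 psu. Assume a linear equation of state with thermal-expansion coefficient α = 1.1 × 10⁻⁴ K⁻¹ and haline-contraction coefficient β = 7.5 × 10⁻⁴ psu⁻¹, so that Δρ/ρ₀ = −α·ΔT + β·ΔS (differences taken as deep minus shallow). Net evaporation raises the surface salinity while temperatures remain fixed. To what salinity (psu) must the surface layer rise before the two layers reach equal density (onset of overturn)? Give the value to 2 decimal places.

Neutral buoyancy requires −α(T_deep − T_surf) + β(S_deep − S_surf′) = 0.
S_surf′ = S_deep − (α/β)·ΔT = 34.90 − (1.1 × 10⁻⁴/7.5 × 10⁻⁴)·(-4.0) = 35.4867 psu.
Increase required: 35.4867 − 34.49 = 0.9967 psu.

35.49 psu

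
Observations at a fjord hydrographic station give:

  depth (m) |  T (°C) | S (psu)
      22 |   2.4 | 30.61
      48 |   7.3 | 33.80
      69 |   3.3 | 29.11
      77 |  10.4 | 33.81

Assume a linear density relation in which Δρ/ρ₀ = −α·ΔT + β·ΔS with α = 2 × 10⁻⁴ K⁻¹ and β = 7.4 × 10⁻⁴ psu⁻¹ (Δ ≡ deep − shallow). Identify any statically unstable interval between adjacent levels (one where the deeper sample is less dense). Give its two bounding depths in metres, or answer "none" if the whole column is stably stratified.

Evaluate Δρ/ρ₀ = −αΔT + βΔS across each adjacent pair:
  22–48 m: −αΔT+βΔS = −(2 × 10⁻⁴)(+4.9)+(7.4 × 10⁻⁴)(+3.19) = 1.4 × 10⁻³ → stable
  48–69 m: −αΔT+βΔS = −(2 × 10⁻⁴)(-4.0)+(7.4 × 10⁻⁴)(-4.69) = -2.7 × 10⁻³ → UNSTABLE
  69–77 m: −αΔT+βΔS = −(2 × 10⁻⁴)(+7.1)+(7.4 × 10⁻⁴)(+4.70) = 2.1 × 10⁻³ → stable
The 48–69 m interval has Δρ < 0: lighter water underlies denser water.

48–69 m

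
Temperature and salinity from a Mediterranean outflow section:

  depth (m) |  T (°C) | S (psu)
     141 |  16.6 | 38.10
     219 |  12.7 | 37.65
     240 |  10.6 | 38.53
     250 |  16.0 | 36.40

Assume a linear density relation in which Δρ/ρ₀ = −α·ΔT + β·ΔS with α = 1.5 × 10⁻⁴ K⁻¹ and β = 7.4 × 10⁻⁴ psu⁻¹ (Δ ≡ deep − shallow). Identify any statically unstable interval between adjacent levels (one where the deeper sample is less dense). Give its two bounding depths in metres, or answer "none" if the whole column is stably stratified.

240–250 m

Evaluate Δρ/ρ₀ = −αΔT + βΔS across each adjacent pair:
  141–219 m: −αΔT+βΔS = −(1.5 × 10⁻⁴)(-3.9)+(7.4 × 10⁻⁴)(-0.45) = 2.5 × 10⁻⁴ → stable
  219–240 m: −αΔT+βΔS = −(1.5 × 10⁻⁴)(-2.1)+(7.4 × 10⁻⁴)(+0.88) = 9.7 × 10⁻⁴ → stable
  240–250 m: −αΔT+βΔS = −(1.5 × 10⁻⁴)(+5.4)+(7.4 × 10⁻⁴)(-2.13) = -2.4 × 10⁻³ → UNSTABLE
The 240–250 m interval has Δρ < 0: lighter water underlies denser water.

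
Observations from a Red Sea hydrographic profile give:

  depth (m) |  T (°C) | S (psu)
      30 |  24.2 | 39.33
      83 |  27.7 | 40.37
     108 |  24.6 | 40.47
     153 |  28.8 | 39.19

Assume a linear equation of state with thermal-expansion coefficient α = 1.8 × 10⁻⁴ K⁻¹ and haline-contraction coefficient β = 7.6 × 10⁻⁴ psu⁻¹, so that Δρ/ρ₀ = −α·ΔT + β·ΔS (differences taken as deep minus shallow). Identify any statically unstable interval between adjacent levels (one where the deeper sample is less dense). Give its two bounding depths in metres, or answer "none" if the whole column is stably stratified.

Evaluate Δρ/ρ₀ = −αΔT + βΔS across each adjacent pair:
  30–83 m: −αΔT+βΔS = −(1.8 × 10⁻⁴)(+3.5)+(7.6 × 10⁻⁴)(+1.04) = 1.6 × 10⁻⁴ → stable
  83–108 m: −αΔT+βΔS = −(1.8 × 10⁻⁴)(-3.1)+(7.6 × 10⁻⁴)(+0.10) = 6.3 × 10⁻⁴ → stable
  108–153 m: −αΔT+βΔS = −(1.8 × 10⁻⁴)(+4.2)+(7.6 × 10⁻⁴)(-1.28) = -1.7 × 10⁻³ → UNSTABLE
The 108–153 m interval has Δρ < 0: lighter water underlies denser water.

108–153 m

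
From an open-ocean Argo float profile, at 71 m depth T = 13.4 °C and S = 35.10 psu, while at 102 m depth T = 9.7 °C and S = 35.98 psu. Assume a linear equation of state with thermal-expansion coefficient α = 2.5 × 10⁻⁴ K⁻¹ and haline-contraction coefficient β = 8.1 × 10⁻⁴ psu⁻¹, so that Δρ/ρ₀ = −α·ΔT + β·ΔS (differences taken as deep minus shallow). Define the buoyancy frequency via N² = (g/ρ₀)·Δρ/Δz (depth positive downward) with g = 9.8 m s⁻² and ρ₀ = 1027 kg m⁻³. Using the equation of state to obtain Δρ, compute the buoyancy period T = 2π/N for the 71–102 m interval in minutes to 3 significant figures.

4.60 min

ΔT = -3.7 K, ΔS = +0.88 psu (deep − shallow).
Δρ/ρ₀ = −αΔT + βΔS = 9.25 × 10⁻⁴ + 7.128 × 10⁻⁴ = 1.6378 × 10⁻³, so Δρ ≈ 1.682 kg m⁻³.
N² = (g/ρ₀)·Δρ/Δz = g·(Δρ/ρ₀)/Δz = 9.8 × 1.6378 × 10⁻³ / 31 = 5.1776 × 10⁻⁴ s⁻².
N = √(5.1776 × 10⁻⁴) = 0.022754 rad s⁻¹ → T = 2π/N = 276.14 s = 4.6023 min ≈ 4.60 min.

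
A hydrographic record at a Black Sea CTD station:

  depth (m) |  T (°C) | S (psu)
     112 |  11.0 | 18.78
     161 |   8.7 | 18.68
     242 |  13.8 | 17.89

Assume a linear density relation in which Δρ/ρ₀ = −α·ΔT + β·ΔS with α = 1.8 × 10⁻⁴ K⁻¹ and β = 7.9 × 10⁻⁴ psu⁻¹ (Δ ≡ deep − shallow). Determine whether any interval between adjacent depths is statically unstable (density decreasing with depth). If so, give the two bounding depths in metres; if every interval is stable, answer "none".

Evaluate Δρ/ρ₀ = −αΔT + βΔS across each adjacent pair:
  112–161 m: −αΔT+βΔS = −(1.8 × 10⁻⁴)(-2.3)+(7.9 × 10⁻⁴)(-0.10) = 3.3 × 10⁻⁴ → stable
  161–242 m: −αΔT+βΔS = −(1.8 × 10⁻⁴)(+5.1)+(7.9 × 10⁻⁴)(-0.79) = -1.5 × 10⁻³ → UNSTABLE
The 161–242 m interval has Δρ < 0: lighter water underlies denser water.

161–242 m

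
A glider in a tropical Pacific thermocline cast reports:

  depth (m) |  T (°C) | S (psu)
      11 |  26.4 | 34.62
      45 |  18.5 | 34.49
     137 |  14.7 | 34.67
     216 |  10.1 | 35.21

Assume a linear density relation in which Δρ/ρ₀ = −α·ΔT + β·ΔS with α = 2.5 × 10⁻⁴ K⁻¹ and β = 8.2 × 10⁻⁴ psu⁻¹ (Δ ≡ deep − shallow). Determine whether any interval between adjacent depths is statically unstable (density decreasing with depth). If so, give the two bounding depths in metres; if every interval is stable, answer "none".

none

Evaluate Δρ/ρ₀ = −αΔT + βΔS across each adjacent pair:
  11–45 m: −αΔT+βΔS = −(2.5 × 10⁻⁴)(-7.9)+(8.2 × 10⁻⁴)(-0.13) = 1.9 × 10⁻³ → stable
  45–137 m: −αΔT+βΔS = −(2.5 × 10⁻⁴)(-3.8)+(8.2 × 10⁻⁴)(+0.18) = 1.1 × 10⁻³ → stable
  137–216 m: −αΔT+βΔS = −(2.5 × 10⁻⁴)(-4.6)+(8.2 × 10⁻⁴)(+0.54) = 1.6 × 10⁻³ → stable
Every interval has Δρ > 0: the column is stably stratified throughout.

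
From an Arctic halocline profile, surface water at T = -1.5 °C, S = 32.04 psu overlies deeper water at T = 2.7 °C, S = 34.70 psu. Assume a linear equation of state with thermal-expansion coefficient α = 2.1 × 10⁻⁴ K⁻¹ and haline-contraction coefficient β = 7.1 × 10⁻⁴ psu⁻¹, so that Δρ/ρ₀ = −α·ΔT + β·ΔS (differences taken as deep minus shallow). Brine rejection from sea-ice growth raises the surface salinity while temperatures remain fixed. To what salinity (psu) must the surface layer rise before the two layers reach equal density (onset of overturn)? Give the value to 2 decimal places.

Neutral buoyancy requires −α(T_deep − T_surf) + β(S_deep − S_surf′) = 0.
S_surf′ = S_deep − (α/β)·ΔT = 34.70 − (2.1 × 10⁻⁴/7.1 × 10⁻⁴)·(+4.2) = 33.4577 psu.
Increase required: 33.4577 − 32.04 = 1.4177 psu.

33.46 psu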